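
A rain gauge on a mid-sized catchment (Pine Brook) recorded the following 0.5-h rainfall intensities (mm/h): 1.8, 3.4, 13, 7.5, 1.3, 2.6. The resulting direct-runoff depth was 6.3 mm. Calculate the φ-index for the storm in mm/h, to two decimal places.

φ ≈ 3.95 mm/h

Only the 2 blocks with intensity above φ contribute runoff: 13, 7.5 mm/h.
Σ(I−φ)·Δt = d  ⇒  (13+7.5 − 2φ)·0.5 = 6.3
φ = (20.50 − 6.3/0.5) / 2 = 3.95 mm/h.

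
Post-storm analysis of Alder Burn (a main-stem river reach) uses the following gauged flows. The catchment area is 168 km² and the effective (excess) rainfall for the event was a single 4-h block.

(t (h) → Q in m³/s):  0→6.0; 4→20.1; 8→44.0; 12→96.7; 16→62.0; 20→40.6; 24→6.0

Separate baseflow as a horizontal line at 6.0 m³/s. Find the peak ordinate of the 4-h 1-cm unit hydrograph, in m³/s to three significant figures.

Direct runoff: 0.0, 14.1, 38.0, 90.7, 56.0, 34.6, 0.0 m³/s; ΣQ_DR = 233.4 m³/s, peak = 90.7 m³/s.
Runoff depth d = ΣQ_DR·Δt / A = 233.4 × 14400 / (168 km²) = 20.01 mm.
The 1-cm UH is the DRH scaled by (10 mm)/d, so U_p = 90.7 × 10/20.01 = 45.3 m³/s.

U_p ≈ 45.3 m³/s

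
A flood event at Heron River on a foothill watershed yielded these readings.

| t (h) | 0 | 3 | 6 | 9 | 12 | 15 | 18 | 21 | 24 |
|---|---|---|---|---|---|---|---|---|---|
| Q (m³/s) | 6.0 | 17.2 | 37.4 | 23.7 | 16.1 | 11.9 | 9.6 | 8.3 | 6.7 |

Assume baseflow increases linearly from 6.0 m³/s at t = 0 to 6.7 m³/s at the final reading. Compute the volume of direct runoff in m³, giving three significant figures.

V ≈ 8.61 × 10^5 m³

Direct-runoff ordinates (Q − Q_b): 0.00, 11.11, 31.23, 17.44, 9.75, 5.46, 3.08, 1.69, 0.00 m³/s.
ΣQ_DR = 79.75 m³/s.
With Δt = 3 h = 10800 s, V = ΣQ_DR · Δt = 79.75 × 10800 = 8.61 × 10^5 m³.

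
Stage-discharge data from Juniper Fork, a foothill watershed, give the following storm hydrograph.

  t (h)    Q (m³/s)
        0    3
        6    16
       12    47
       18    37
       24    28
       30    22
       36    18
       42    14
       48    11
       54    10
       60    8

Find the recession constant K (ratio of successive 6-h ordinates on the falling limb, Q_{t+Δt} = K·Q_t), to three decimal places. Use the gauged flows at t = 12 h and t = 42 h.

Using the recession-limb readings at t = 12 h and t = 42 h: Q falls from 47 to 14 m³/s over 5 intervals.
K = (Q₂/Q₁)^(1/5) = (14/47)^(1/5) = 0.785.

K ≈ 0.785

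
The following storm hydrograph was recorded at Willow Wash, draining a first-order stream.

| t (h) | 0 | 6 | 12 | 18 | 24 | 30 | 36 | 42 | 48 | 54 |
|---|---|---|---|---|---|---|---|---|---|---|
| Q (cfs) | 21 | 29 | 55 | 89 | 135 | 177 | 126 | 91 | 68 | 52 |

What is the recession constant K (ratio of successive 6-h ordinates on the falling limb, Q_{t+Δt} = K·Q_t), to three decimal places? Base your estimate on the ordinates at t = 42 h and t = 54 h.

K ≈ 0.756

Using the recession-limb readings at t = 42 h and t = 54 h: Q falls from 91 to 52 cfs over 2 intervals.
K = (Q₂/Q₁)^(1/2) = (52/91)^(1/2) = 0.756.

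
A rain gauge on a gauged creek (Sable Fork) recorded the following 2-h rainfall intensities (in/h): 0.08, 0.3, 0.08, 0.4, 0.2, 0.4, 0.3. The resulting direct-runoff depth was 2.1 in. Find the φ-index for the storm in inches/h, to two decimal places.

Only the 5 blocks with intensity above φ contribute runoff: 0.3, 0.4, 0.2, 0.4, 0.3 in/h.
Σ(I−φ)·Δt = d  ⇒  (0.3+0.4+0.2+0.4+0.3 − 5φ)·2 = 2.1
φ = (1.600 − 2.1/2) / 5 = 0.11 in/h.

φ ≈ 0.11 in/h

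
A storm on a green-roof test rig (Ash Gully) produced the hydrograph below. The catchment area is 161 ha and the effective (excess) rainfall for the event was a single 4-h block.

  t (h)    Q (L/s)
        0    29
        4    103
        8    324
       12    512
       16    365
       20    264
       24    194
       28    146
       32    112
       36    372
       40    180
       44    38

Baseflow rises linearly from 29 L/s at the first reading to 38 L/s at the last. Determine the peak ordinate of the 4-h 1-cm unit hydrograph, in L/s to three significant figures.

U_p ≈ 240 L/s

Direct runoff: 0.00, 73.18, 293.36, 480.55, 332.73, 230.91, 160.09, 111.27, 76.45, 335.64, 142.82, 0.00 L/s; ΣQ_DR = 2237 L/s, peak = 480.55 L/s.
Runoff depth d = ΣQ_DR·Δt / A = 2237 × 14400 / (161 ha) = 20.01 mm.
The 1-cm UH is the DRH scaled by (10 mm)/d, so U_p = 480.55 × 10/20.01 = 240 L/s.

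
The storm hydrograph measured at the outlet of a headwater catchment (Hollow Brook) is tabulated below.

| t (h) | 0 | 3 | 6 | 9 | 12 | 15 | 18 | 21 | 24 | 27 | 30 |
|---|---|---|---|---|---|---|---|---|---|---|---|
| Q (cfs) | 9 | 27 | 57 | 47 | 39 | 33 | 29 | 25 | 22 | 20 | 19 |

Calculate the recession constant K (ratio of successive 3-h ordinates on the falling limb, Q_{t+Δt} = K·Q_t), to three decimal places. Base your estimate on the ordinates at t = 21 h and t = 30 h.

Using the recession-limb readings at t = 21 h and t = 30 h: Q falls from 25 to 19 cfs over 3 intervals.
K = (Q₂/Q₁)^(1/3) = (19/25)^(1/3) = 0.913.

K ≈ 0.913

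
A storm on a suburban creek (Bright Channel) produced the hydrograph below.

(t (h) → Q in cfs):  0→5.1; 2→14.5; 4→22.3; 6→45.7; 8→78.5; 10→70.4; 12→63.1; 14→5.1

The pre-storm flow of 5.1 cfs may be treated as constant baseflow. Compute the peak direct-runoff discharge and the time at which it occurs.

Subtracting baseflow gives direct-runoff ordinates: 0.0, 9.4, 17.2, 40.6, 73.4, 65.3, 58.0, 0.0 cfs.
The maximum is 73.4 cfs, occurring at the reading for t = 8 h.

Q_p = 73.4 cfs at t = 8 h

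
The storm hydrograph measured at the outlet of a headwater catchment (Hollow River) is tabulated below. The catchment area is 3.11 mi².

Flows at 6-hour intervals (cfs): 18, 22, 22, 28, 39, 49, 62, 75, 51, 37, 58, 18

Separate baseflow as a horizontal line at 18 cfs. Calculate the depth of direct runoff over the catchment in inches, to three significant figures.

Direct runoff: 0.0, 4.0, 4.0, 10.0, 21.0, 31.0, 44.0, 57.0, 33.0, 19.0, 40.0, 0.0 cfs; ΣQ_DR = 263.0 cfs.
V = ΣQ_DR · Δt = 263.0 × 21600 s = 5.681 × 10^6 ft³.
Over A = 3.11 mi², depth = V / A = 0.786 in.

d ≈ 0.786 in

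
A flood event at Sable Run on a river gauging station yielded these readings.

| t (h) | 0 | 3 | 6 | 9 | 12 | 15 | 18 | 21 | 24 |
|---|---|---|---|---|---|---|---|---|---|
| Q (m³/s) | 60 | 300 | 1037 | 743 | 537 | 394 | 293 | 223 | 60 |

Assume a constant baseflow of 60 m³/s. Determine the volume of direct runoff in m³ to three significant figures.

Direct-runoff ordinates (Q − Q_b): 0.0, 240.0, 977.0, 683.0, 477.0, 334.0, 233.0, 163.0, 0.0 m³/s.
ΣQ_DR = 3107 m³/s.
With Δt = 3 h = 10800 s, V = ΣQ_DR · Δt = 3107 × 10800 = 3.36 × 10^7 m³.

V ≈ 3.36 × 10^7 m³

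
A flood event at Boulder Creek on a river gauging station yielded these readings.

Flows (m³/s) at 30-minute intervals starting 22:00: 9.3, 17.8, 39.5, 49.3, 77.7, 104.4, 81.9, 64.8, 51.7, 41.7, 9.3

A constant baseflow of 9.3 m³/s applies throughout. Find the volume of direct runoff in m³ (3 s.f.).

V ≈ 8.01 × 10^5 m³

Direct-runoff ordinates (Q − Q_b): 0.0, 8.5, 30.2, 40.0, 68.4, 95.1, 72.6, 55.5, 42.4, 32.4, 0.0 m³/s.
ΣQ_DR = 445.1 m³/s.
With Δt = 0.5 h = 1800 s, V = ΣQ_DR · Δt = 445.1 × 1800 = 8.01 × 10^5 m³.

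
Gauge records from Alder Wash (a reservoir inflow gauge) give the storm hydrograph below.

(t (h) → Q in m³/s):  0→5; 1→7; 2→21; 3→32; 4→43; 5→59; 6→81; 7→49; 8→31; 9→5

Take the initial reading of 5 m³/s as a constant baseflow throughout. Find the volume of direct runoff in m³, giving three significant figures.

Direct-runoff ordinates (Q − Q_b): 0.0, 2.0, 16.0, 27.0, 38.0, 54.0, 76.0, 44.0, 26.0, 0.0 m³/s.
ΣQ_DR = 283.0 m³/s.
With Δt = 1 h = 3600 s, V = ΣQ_DR · Δt = 283.0 × 3600 = 1.02 × 10^6 m³.

V ≈ 1.02 × 10^6 m³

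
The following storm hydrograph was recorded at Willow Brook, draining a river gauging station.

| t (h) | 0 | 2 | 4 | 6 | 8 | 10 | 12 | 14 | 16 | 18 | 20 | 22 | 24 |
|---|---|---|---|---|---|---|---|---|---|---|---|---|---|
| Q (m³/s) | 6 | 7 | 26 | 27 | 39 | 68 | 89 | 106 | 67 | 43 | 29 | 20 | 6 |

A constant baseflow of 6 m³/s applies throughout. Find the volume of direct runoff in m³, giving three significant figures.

Direct-runoff ordinates (Q − Q_b): 0.0, 1.0, 20.0, 21.0, 33.0, 62.0, 83.0, 100.0, 61.0, 37.0, 23.0, 14.0, 0.0 m³/s.
ΣQ_DR = 455.0 m³/s.
With Δt = 2 h = 7200 s, V = ΣQ_DR · Δt = 455.0 × 7200 = 3.28 × 10^6 m³.

V ≈ 3.28 × 10^6 m³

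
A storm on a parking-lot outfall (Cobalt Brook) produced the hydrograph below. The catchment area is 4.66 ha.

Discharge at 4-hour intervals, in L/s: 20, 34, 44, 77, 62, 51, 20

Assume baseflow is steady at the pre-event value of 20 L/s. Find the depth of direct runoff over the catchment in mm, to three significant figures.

d ≈ 51.9 mm

Direct runoff: 0.0, 14.0, 24.0, 57.0, 42.0, 31.0, 0.0 L/s; ΣQ_DR = 168.0 L/s.
V = ΣQ_DR · Δt = 168.0 × 14400 s = 2.419 × 10^6 L.
Over A = 4.66 ha, depth = V / A = 51.9 mm.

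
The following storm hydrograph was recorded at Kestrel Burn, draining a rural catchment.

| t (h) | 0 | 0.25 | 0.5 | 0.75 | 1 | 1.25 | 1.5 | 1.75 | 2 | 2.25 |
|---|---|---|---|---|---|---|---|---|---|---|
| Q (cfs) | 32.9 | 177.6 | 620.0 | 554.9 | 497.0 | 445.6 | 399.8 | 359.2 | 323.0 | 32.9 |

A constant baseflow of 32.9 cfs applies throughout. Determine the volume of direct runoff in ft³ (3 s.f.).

Direct-runoff ordinates (Q − Q_b): 0.0, 144.7, 587.1, 522.0, 464.1, 412.7, 366.9, 326.3, 290.1, 0.0 cfs.
ΣQ_DR = 3114 cfs.
With Δt = 0.25 h = 900 s, V = ΣQ_DR · Δt = 3114 × 900 = 2.80 × 10^6 ft³.

V ≈ 2.80 × 10^6 ft³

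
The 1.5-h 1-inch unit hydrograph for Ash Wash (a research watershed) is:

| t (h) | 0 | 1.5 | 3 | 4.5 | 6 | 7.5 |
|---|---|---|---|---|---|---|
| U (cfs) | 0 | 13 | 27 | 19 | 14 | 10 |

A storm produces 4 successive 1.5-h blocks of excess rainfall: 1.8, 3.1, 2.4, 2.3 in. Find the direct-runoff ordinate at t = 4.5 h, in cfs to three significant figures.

By discrete convolution, Q_j = Σ (P_i / 1 in) · U_{j−i}.
At t = 4.5 h (j=3): Q = (1.8/1)·19 + (3.1/1)·27 + (2.4/1)·13 + (2.3/1)·0 = 149 cfs.

Q ≈ 149 cfs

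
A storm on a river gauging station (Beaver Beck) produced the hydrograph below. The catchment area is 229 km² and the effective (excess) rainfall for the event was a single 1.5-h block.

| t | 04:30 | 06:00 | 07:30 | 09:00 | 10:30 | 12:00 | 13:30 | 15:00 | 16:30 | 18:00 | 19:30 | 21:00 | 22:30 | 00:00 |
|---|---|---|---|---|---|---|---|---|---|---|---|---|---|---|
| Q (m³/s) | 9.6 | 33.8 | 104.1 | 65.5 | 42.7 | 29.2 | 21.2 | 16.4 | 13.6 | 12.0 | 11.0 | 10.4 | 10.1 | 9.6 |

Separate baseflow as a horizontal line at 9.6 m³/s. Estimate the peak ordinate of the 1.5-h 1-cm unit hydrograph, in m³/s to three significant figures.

U_p ≈ 157 m³/s

Direct runoff: 0.0, 24.2, 94.5, 55.9, 33.1, 19.6, 11.6, 6.8, 4.0, 2.4, 1.4, 0.8, 0.5, 0.0 m³/s; ΣQ_DR = 254.8 m³/s, peak = 94.5 m³/s.
Runoff depth d = ΣQ_DR·Δt / A = 254.8 × 5400 / (229 km²) = 6.008 mm.
The 1-cm UH is the DRH scaled by (10 mm)/d, so U_p = 94.5 × 10/6.008 = 157 m³/s.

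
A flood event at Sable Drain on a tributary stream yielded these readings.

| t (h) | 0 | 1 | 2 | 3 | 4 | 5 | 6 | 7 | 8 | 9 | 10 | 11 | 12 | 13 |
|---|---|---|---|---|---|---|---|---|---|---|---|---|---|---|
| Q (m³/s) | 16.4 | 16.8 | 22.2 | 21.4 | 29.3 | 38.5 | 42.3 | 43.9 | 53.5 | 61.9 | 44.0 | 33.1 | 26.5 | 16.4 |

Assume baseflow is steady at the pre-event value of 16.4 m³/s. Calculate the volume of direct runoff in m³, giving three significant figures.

Direct-runoff ordinates (Q − Q_b): 0.0, 0.4, 5.8, 5.0, 12.9, 22.1, 25.9, 27.5, 37.1, 45.5, 27.6, 16.7, 10.1, 0.0 m³/s.
ΣQ_DR = 236.6 m³/s.
With Δt = 1 h = 3600 s, V = ΣQ_DR · Δt = 236.6 × 3600 = 8.52 × 10^5 m³.

V ≈ 8.52 × 10^5 m³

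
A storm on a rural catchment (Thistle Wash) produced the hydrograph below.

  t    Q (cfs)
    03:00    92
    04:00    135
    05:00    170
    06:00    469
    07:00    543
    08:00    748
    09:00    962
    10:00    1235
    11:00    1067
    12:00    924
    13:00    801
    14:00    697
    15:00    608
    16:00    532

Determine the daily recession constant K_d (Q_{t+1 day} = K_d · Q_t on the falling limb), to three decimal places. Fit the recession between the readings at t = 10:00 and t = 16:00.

Between t = 10:00 and t = 16:00 the flow falls from 1235 to 532 cfs over 6×1 h = 6 h.
Per-interval ratio K = (532/1235)^(1/6) = 0.8690; K_d = K^(24/1) = 0.034.

K_d ≈ 0.034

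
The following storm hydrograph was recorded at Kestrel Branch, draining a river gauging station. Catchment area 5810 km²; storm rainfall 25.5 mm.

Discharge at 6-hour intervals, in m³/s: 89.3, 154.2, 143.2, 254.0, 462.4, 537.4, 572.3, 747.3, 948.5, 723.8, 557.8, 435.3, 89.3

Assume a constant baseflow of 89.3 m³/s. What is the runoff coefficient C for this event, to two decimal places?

ΣQ_DR = 4554 m³/s; V = ΣQ_DR·Δt = 9.836 × 10^7 m³.
Runoff depth d = V / A = 16.93 mm.
C = d / P = 16.93 / 25.5 = 0.66.

C ≈ 0.66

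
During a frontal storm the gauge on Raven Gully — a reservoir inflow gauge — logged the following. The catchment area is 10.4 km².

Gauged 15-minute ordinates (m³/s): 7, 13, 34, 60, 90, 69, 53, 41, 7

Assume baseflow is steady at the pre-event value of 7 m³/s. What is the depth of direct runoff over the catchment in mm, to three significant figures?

Direct runoff: 0.0, 6.0, 27.0, 53.0, 83.0, 62.0, 46.0, 34.0, 0.0 m³/s; ΣQ_DR = 311.0 m³/s.
V = ΣQ_DR · Δt = 311.0 × 900 s = 2.799 × 10^5 m³.
Over A = 10.4 km², depth = V / A = 26.9 mm.

d ≈ 26.9 mm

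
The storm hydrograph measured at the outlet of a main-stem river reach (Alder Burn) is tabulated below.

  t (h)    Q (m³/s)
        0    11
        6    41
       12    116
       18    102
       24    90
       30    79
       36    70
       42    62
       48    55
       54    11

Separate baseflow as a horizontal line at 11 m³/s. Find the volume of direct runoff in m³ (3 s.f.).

Direct-runoff ordinates (Q − Q_b): 0.0, 30.0, 105.0, 91.0, 79.0, 68.0, 59.0, 51.0, 44.0, 0.0 m³/s.
ΣQ_DR = 527.0 m³/s.
With Δt = 6 h = 21600 s, V = ΣQ_DR · Δt = 527.0 × 21600 = 1.14 × 10^7 m³.

V ≈ 1.14 × 10^7 m³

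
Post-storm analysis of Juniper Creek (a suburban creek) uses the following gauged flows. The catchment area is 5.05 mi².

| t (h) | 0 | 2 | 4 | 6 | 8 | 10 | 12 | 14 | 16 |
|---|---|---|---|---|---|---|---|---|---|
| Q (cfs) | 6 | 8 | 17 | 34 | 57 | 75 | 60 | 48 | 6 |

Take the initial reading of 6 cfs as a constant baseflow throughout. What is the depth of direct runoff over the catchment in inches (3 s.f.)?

Direct runoff: 0.0, 2.0, 11.0, 28.0, 51.0, 69.0, 54.0, 42.0, 0.0 cfs; ΣQ_DR = 257.0 cfs.
V = ΣQ_DR · Δt = 257.0 × 7200 s = 1.850 × 10^6 ft³.
Over A = 5.05 mi², depth = V / A = 0.158 in.

d ≈ 0.158 in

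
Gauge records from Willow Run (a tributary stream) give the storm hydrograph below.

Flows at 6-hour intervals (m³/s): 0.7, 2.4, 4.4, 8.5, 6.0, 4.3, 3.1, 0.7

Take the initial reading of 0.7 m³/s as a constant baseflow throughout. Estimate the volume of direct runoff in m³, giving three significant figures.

V ≈ 5.29 × 10^5 m³

Direct-runoff ordinates (Q − Q_b): 0.0, 1.7, 3.7, 7.8, 5.3, 3.6, 2.4, 0.0 m³/s.
ΣQ_DR = 24.50 m³/s.
With Δt = 6 h = 21600 s, V = ΣQ_DR · Δt = 24.50 × 21600 = 5.29 × 10^5 m³.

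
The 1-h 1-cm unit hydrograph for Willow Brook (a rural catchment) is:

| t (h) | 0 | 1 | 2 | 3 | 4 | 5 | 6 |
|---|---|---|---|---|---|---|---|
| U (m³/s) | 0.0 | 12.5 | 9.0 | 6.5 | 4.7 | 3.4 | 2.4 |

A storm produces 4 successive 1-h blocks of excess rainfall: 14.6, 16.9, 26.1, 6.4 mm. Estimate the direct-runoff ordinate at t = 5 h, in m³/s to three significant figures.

Q ≈ 35.6 m³/s

By discrete convolution, Q_j = Σ (P_i / 10 mm) · U_{j−i}.
At t = 5 h (j=5): Q = (14.6/10)·3.4 + (16.9/10)·4.7 + (26.1/10)·6.5 + (6.4/10)·9.0 = 35.6 m³/s.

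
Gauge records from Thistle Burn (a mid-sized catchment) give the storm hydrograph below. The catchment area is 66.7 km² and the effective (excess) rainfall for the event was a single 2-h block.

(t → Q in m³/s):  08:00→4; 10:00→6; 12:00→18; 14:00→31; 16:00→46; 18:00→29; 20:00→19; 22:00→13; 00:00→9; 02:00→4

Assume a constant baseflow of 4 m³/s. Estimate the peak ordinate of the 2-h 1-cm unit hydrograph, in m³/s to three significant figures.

U_p ≈ 28.0 m³/s

Direct runoff: 0.0, 2.0, 14.0, 27.0, 42.0, 25.0, 15.0, 9.0, 5.0, 0.0 m³/s; ΣQ_DR = 139.0 m³/s, peak = 42.0 m³/s.
Runoff depth d = ΣQ_DR·Δt / A = 139.0 × 7200 / (66.7 km²) = 15.00 mm.
The 1-cm UH is the DRH scaled by (10 mm)/d, so U_p = 42.0 × 10/15.00 = 28.0 m³/s.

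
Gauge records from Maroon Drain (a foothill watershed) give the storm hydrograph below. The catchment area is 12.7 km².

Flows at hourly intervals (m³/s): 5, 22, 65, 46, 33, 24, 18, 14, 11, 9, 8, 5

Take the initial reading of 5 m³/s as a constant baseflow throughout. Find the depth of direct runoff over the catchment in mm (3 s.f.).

d ≈ 56.7 mm

Direct runoff: 0.0, 17.0, 60.0, 41.0, 28.0, 19.0, 13.0, 9.0, 6.0, 4.0, 3.0, 0.0 m³/s; ΣQ_DR = 200.0 m³/s.
V = ΣQ_DR · Δt = 200.0 × 3600 s = 7.200 × 10^5 m³.
Over A = 12.7 km², depth = V / A = 56.7 mm.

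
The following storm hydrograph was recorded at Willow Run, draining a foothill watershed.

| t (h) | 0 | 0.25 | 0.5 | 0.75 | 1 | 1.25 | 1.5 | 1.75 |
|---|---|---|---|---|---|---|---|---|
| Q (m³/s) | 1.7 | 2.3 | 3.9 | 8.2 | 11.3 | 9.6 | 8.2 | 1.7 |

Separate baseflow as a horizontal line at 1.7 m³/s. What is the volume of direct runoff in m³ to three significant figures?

Direct-runoff ordinates (Q − Q_b): 0.0, 0.6, 2.2, 6.5, 9.6, 7.9, 6.5, 0.0 m³/s.
ΣQ_DR = 33.30 m³/s.
With Δt = 0.25 h = 900 s, V = ΣQ_DR · Δt = 33.30 × 900 = 30000 m³.

V ≈ 30000 m³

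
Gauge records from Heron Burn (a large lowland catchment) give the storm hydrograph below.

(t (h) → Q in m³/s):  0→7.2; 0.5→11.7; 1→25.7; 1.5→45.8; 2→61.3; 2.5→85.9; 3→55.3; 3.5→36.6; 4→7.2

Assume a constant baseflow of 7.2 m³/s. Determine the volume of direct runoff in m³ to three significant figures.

V ≈ 4.89 × 10^5 m³

Direct-runoff ordinates (Q − Q_b): 0.0, 4.5, 18.5, 38.6, 54.1, 78.7, 48.1, 29.4, 0.0 m³/s.
ΣQ_DR = 271.9 m³/s.
With Δt = 0.5 h = 1800 s, V = ΣQ_DR · Δt = 271.9 × 1800 = 4.89 × 10^5 m³.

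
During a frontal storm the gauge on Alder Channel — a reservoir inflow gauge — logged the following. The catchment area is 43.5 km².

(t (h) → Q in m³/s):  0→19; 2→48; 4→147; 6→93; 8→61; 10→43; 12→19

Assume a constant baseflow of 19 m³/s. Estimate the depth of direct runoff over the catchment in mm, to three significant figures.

d ≈ 49.2 mm

Direct runoff: 0.0, 29.0, 128.0, 74.0, 42.0, 24.0, 0.0 m³/s; ΣQ_DR = 297.0 m³/s.
V = ΣQ_DR · Δt = 297.0 × 7200 s = 2.138 × 10^6 m³.
Over A = 43.5 km², depth = V / A = 49.2 mm.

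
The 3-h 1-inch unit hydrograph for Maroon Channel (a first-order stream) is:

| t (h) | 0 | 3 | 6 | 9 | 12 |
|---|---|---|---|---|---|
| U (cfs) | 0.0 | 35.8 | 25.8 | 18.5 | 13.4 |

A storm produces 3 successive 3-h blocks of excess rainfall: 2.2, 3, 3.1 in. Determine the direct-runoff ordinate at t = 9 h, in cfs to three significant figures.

Q ≈ 229 cfs

By discrete convolution, Q_j = Σ (P_i / 1 in) · U_{j−i}.
At t = 9 h (j=3): Q = (2.2/1)·18.5 + (3/1)·25.8 + (3.1/1)·35.8 = 229 cfs.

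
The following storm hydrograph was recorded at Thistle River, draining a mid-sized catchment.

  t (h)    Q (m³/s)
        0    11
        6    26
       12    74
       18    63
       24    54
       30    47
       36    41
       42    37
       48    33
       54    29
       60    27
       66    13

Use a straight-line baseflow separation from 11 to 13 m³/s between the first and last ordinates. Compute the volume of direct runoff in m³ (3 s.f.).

V ≈ 6.72 × 10^6 m³

Direct-runoff ordinates (Q − Q_b): 0.00, 14.82, 62.64, 51.45, 42.27, 35.09, 28.91, 24.73, 20.55, 16.36, 14.18, 0.00 m³/s.
ΣQ_DR = 311.0 m³/s.
With Δt = 6 h = 21600 s, V = ΣQ_DR · Δt = 311.0 × 21600 = 6.72 × 10^6 m³.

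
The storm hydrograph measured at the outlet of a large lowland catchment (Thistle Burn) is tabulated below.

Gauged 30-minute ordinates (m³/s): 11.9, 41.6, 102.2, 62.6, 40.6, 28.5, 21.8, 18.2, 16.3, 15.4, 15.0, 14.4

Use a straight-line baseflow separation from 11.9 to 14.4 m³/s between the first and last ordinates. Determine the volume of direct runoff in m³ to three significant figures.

Direct-runoff ordinates (Q − Q_b): 0.00, 29.47, 89.85, 50.02, 27.79, 15.46, 8.54, 4.71, 2.58, 1.45, 0.83, 0.00 m³/s.
ΣQ_DR = 230.7 m³/s.
With Δt = 0.5 h = 1800 s, V = ΣQ_DR · Δt = 230.7 × 1800 = 4.15 × 10^5 m³.

V ≈ 4.15 × 10^5 m³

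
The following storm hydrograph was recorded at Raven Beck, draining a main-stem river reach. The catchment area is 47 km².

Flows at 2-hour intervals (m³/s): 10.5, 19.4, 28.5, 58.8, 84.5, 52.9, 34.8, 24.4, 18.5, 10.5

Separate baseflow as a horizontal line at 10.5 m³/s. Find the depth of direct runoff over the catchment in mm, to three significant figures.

Direct runoff: 0.0, 8.9, 18.0, 48.3, 74.0, 42.4, 24.3, 13.9, 8.0, 0.0 m³/s; ΣQ_DR = 237.8 m³/s.
V = ΣQ_DR · Δt = 237.8 × 7200 s = 1.712 × 10^6 m³.
Over A = 47 km², depth = V / A = 36.4 mm.

d ≈ 36.4 mm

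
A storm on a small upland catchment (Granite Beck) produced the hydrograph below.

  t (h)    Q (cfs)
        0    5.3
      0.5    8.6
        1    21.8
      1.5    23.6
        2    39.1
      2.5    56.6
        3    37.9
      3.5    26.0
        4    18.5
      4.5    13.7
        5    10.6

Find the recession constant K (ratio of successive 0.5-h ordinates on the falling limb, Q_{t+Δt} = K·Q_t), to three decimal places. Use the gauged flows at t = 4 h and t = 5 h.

K ≈ 0.757

Using the recession-limb readings at t = 4 h and t = 5 h: Q falls from 18.5 to 10.6 cfs over 2 intervals.
K = (Q₂/Q₁)^(1/2) = (10.6/18.5)^(1/2) = 0.757.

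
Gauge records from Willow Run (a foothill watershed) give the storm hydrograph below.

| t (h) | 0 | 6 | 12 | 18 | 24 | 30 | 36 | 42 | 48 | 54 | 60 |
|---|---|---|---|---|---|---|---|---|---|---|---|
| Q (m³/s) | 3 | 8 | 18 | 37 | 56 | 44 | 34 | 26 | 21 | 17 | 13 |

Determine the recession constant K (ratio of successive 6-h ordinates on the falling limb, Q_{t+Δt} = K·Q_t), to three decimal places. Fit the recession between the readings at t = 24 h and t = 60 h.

Using the recession-limb readings at t = 24 h and t = 60 h: Q falls from 56 to 13 m³/s over 6 intervals.
K = (Q₂/Q₁)^(1/6) = (13/56)^(1/6) = 0.784.

K ≈ 0.784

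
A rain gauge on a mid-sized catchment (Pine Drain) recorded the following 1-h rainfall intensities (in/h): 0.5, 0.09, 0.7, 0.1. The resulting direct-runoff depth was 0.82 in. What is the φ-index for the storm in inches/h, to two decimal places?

Only the 2 blocks with intensity above φ contribute runoff: 0.5, 0.7 in/h.
Σ(I−φ)·Δt = d  ⇒  (0.5+0.7 − 2φ)·1 = 0.82
φ = (1.200 − 0.82/1) / 2 = 0.19 in/h.

φ ≈ 0.19 in/h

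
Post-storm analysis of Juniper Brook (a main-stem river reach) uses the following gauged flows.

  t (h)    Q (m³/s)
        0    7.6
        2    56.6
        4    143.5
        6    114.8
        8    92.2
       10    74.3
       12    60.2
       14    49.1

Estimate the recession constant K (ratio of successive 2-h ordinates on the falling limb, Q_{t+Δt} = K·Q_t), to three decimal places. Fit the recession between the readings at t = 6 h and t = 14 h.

Using the recession-limb readings at t = 6 h and t = 14 h: Q falls from 114.8 to 49.1 m³/s over 4 intervals.
K = (Q₂/Q₁)^(1/4) = (49.1/114.8)^(1/4) = 0.809.

K ≈ 0.809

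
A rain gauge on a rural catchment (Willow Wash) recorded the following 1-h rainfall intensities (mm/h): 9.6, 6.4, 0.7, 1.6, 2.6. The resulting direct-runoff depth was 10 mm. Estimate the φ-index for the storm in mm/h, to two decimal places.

Only the 2 blocks with intensity above φ contribute runoff: 9.6, 6.4 mm/h.
Σ(I−φ)·Δt = d  ⇒  (9.6+6.4 − 2φ)·1 = 10
φ = (16.00 − 10/1) / 2 = 3.00 mm/h.

φ ≈ 3.00 mm/h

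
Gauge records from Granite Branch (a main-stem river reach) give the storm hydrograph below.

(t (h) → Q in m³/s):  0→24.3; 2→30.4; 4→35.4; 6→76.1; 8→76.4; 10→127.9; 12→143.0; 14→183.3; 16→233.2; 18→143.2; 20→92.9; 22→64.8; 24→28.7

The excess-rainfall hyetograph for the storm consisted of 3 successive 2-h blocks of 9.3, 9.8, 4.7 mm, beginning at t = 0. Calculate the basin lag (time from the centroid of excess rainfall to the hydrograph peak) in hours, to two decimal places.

Centroid of excess rainfall: t_c = Σ P_i·t̄_i / ΣP_i = 2.6134 h (block centres at 1, 3, 5 h).
Hydrograph peak occurs at t = 16 h, so basin lag t_L = 16 − 2.6134 = 13.39 h.

t_L ≈ 13.39 h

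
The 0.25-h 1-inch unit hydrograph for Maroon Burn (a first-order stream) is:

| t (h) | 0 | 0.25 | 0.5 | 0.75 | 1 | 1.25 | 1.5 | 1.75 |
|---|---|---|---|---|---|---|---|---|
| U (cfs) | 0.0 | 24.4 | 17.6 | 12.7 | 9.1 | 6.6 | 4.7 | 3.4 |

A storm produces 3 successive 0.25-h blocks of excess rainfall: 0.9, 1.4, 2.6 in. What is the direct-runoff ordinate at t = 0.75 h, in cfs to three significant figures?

By discrete convolution, Q_j = Σ (P_i / 1 in) · U_{j−i}.
At t = 0.75 h (j=3): Q = (0.9/1)·12.7 + (1.4/1)·17.6 + (2.6/1)·24.4 = 99.5 cfs.

Q ≈ 99.5 cfs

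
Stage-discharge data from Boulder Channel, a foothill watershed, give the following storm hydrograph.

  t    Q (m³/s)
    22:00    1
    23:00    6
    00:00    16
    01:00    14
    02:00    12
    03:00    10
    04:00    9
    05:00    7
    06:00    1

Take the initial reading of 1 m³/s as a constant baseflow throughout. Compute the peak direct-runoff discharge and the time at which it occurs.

Q_p = 15.0 m³/s at t = 00:00

Subtracting baseflow gives direct-runoff ordinates: 0.0, 5.0, 15.0, 13.0, 11.0, 9.0, 8.0, 6.0, 0.0 m³/s.
The maximum is 15.0 m³/s, occurring at the reading for t = 00:00.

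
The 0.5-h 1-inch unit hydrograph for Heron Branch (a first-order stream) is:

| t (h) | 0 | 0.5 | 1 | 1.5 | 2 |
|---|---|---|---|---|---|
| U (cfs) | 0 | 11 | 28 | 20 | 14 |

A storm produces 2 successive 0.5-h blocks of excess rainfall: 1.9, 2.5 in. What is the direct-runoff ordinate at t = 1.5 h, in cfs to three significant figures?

By discrete convolution, Q_j = Σ (P_i / 1 in) · U_{j−i}.
At t = 1.5 h (j=3): Q = (1.9/1)·20 + (2.5/1)·28 = 108 cfs.

Q ≈ 108 cfs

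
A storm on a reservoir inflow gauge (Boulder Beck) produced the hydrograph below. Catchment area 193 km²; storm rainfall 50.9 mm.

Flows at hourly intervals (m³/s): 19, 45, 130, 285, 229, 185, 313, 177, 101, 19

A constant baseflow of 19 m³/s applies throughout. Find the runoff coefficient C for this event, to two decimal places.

C ≈ 0.48

ΣQ_DR = 1313 m³/s; V = ΣQ_DR·Δt = 4.727 × 10^6 m³.
Runoff depth d = V / A = 24.49 mm.
C = d / P = 24.49 / 50.9 = 0.48.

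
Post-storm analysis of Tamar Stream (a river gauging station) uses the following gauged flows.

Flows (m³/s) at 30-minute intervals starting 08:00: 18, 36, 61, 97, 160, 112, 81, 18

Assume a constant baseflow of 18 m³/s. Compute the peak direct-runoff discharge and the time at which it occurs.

Subtracting baseflow gives direct-runoff ordinates: 0.0, 18.0, 43.0, 79.0, 142.0, 94.0, 63.0, 0.0 m³/s.
The maximum is 142.0 m³/s, occurring at the reading for t = 10:00.

Q_p = 142.0 m³/s at t = 10:00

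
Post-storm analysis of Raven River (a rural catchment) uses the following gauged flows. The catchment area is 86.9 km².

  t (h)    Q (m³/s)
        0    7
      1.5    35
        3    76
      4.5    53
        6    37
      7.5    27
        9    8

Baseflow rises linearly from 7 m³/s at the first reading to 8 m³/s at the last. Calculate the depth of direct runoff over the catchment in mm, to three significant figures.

Direct runoff: 0.00, 27.83, 68.67, 45.50, 29.33, 19.17, 0.00 m³/s; ΣQ_DR = 190.5 m³/s.
V = ΣQ_DR · Δt = 190.5 × 5400 s = 1.029 × 10^6 m³.
Over A = 86.9 km², depth = V / A = 11.8 mm.

d ≈ 11.8 mm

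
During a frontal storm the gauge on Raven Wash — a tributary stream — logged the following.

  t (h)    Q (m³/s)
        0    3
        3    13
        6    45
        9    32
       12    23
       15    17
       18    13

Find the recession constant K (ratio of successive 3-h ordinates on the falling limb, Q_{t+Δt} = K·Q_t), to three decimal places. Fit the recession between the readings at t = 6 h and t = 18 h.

Using the recession-limb readings at t = 6 h and t = 18 h: Q falls from 45 to 13 m³/s over 4 intervals.
K = (Q₂/Q₁)^(1/4) = (13/45)^(1/4) = 0.733.

K ≈ 0.733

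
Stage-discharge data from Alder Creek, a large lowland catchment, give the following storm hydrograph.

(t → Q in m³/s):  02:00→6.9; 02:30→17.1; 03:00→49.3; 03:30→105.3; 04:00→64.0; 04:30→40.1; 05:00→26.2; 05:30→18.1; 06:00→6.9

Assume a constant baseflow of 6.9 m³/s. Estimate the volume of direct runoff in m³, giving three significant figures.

Direct-runoff ordinates (Q − Q_b): 0.0, 10.2, 42.4, 98.4, 57.1, 33.2, 19.3, 11.2, 0.0 m³/s.
ΣQ_DR = 271.8 m³/s.
With Δt = 0.5 h = 1800 s, V = ΣQ_DR · Δt = 271.8 × 1800 = 4.89 × 10^5 m³.

V ≈ 4.89 × 10^5 m³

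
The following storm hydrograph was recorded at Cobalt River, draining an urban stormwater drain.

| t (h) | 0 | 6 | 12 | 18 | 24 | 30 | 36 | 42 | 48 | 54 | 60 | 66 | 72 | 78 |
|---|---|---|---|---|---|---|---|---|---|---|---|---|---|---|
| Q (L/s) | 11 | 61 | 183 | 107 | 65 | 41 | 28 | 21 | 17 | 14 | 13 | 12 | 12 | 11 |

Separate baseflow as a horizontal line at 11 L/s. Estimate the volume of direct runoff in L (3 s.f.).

V ≈ 9.55 × 10^6 L

Direct-runoff ordinates (Q − Q_b): 0.0, 50.0, 172.0, 96.0, 54.0, 30.0, 17.0, 10.0, 6.0, 3.0, 2.0, 1.0, 1.0, 0.0 L/s.
ΣQ_DR = 442.0 L/s.
With Δt = 6 h = 21600 s, V = ΣQ_DR · Δt = 442.0 × 21600 = 9.55 × 10^6 L.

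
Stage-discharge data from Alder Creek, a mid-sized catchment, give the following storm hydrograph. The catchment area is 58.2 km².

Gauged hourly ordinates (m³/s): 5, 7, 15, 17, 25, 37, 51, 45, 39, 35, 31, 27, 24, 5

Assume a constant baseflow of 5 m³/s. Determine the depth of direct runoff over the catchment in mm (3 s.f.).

Direct runoff: 0.0, 2.0, 10.0, 12.0, 20.0, 32.0, 46.0, 40.0, 34.0, 30.0, 26.0, 22.0, 19.0, 0.0 m³/s; ΣQ_DR = 293.0 m³/s.
V = ΣQ_DR · Δt = 293.0 × 3600 s = 1.055 × 10^6 m³.
Over A = 58.2 km², depth = V / A = 18.1 mm.

d ≈ 18.1 mm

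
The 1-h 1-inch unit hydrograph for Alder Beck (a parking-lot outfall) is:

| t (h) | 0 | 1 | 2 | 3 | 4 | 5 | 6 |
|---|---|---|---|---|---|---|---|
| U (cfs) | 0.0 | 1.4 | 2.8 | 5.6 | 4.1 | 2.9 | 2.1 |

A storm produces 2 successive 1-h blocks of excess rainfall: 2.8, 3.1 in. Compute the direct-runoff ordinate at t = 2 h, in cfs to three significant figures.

By discrete convolution, Q_j = Σ (P_i / 1 in) · U_{j−i}.
At t = 2 h (j=2): Q = (2.8/1)·2.8 + (3.1/1)·1.4 = 12.2 cfs.

Q ≈ 12.2 cfs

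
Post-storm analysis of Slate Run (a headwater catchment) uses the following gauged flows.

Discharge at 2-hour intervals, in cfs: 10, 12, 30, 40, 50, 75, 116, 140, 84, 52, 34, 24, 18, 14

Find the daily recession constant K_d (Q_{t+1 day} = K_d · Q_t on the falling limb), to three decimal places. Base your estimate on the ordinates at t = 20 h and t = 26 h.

K_d ≈ 0.029

Between t = 20 h and t = 26 h the flow falls from 34 to 14 cfs over 3×2 h = 6 h.
Per-interval ratio K = (14/34)^(1/3) = 0.7440; K_d = K^(24/2) = 0.029.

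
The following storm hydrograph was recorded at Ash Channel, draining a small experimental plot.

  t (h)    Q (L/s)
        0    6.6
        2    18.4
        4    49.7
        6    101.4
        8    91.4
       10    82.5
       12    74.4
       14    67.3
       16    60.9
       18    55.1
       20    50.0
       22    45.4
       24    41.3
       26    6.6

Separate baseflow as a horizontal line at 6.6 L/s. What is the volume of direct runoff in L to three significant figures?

V ≈ 4.74 × 10^6 L

Direct-runoff ordinates (Q − Q_b): 0.0, 11.8, 43.1, 94.8, 84.8, 75.9, 67.8, 60.7, 54.3, 48.5, 43.4, 38.8, 34.7, 0.0 L/s.
ΣQ_DR = 658.6 L/s.
With Δt = 2 h = 7200 s, V = ΣQ_DR · Δt = 658.6 × 7200 = 4.74 × 10^6 L.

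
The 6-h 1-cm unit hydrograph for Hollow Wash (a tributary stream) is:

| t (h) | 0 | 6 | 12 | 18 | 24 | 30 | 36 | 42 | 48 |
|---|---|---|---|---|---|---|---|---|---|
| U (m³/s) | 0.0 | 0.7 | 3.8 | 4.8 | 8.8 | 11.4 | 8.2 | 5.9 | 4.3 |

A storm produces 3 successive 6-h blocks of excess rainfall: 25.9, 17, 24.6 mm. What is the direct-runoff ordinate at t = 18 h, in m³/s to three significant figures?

By discrete convolution, Q_j = Σ (P_i / 10 mm) · U_{j−i}.
At t = 18 h (j=3): Q = (25.9/10)·4.8 + (17/10)·3.8 + (24.6/10)·0.7 = 20.6 m³/s.

Q ≈ 20.6 m³/s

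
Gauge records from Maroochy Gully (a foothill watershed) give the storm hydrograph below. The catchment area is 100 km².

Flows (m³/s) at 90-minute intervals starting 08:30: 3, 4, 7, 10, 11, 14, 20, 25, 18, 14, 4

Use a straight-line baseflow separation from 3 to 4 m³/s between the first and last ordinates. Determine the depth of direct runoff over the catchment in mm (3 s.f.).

Direct runoff: 0.00, 0.90, 3.80, 6.70, 7.60, 10.50, 16.40, 21.30, 14.20, 10.10, 0.00 m³/s; ΣQ_DR = 91.50 m³/s.
V = ΣQ_DR · Δt = 91.50 × 5400 s = 4.941 × 10^5 m³.
Over A = 100 km², depth = V / A = 4.94 mm.

d ≈ 4.94 mm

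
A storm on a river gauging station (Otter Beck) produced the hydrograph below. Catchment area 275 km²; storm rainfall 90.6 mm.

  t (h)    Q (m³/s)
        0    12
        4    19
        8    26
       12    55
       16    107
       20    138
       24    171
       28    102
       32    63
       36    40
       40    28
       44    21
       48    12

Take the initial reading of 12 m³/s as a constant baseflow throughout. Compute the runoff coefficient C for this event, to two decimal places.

ΣQ_DR = 638.0 m³/s; V = ΣQ_DR·Δt = 9.187 × 10^6 m³.
Runoff depth d = V / A = 33.41 mm.
C = d / P = 33.41 / 90.6 = 0.37.

C ≈ 0.37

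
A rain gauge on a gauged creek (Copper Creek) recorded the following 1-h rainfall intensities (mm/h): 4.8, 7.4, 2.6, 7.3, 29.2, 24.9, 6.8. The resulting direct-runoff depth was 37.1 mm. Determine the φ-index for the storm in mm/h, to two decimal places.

Only the 2 blocks with intensity above φ contribute runoff: 29.2, 24.9 mm/h.
Σ(I−φ)·Δt = d  ⇒  (29.2+24.9 − 2φ)·1 = 37.1
φ = (54.10 − 37.1/1) / 2 = 8.50 mm/h.

φ ≈ 8.50 mm/h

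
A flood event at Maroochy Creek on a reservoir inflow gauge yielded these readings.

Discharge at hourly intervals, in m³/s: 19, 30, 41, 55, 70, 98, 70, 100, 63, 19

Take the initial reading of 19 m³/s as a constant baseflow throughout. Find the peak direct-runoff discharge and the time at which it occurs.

Q_p = 81.0 m³/s at t = 7 h

Subtracting baseflow gives direct-runoff ordinates: 0.0, 11.0, 22.0, 36.0, 51.0, 79.0, 51.0, 81.0, 44.0, 0.0 m³/s.
The maximum is 81.0 m³/s, occurring at the reading for t = 7 h.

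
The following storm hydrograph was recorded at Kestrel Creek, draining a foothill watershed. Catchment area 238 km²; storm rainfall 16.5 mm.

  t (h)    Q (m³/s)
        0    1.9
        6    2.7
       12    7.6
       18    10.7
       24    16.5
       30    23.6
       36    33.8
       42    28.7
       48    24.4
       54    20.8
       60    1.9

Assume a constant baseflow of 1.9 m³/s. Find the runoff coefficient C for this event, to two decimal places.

ΣQ_DR = 151.7 m³/s; V = ΣQ_DR·Δt = 3.277 × 10^6 m³.
Runoff depth d = V / A = 13.77 mm.
C = d / P = 13.77 / 16.5 = 0.83.

C ≈ 0.83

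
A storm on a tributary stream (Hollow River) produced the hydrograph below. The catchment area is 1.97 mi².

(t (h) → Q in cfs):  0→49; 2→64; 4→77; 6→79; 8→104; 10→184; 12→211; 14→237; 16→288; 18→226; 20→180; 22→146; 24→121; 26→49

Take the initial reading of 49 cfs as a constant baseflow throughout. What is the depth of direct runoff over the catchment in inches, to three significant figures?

d ≈ 2.09 in

Direct runoff: 0.0, 15.0, 28.0, 30.0, 55.0, 135.0, 162.0, 188.0, 239.0, 177.0, 131.0, 97.0, 72.0, 0.0 cfs; ΣQ_DR = 1329 cfs.
V = ΣQ_DR · Δt = 1329 × 7200 s = 9.569 × 10^6 ft³.
Over A = 1.97 mi², depth = V / A = 2.09 in.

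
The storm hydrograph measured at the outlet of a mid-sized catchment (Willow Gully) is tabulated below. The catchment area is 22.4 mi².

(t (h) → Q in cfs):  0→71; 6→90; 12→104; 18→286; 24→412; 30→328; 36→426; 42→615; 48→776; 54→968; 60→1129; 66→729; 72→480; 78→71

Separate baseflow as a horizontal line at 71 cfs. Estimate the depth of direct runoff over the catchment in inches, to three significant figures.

d ≈ 2.28 in

Direct runoff: 0.0, 19.0, 33.0, 215.0, 341.0, 257.0, 355.0, 544.0, 705.0, 897.0, 1058.0, 658.0, 409.0, 0.0 cfs; ΣQ_DR = 5491 cfs.
V = ΣQ_DR · Δt = 5491 × 21600 s = 1.186 × 10^8 ft³.
Over A = 22.4 mi², depth = V / A = 2.28 in.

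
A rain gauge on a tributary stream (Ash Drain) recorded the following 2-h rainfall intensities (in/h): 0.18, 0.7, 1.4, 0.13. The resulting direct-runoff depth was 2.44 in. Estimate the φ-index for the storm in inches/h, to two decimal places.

Only the 2 blocks with intensity above φ contribute runoff: 0.7, 1.4 in/h.
Σ(I−φ)·Δt = d  ⇒  (0.7+1.4 − 2φ)·2 = 2.44
φ = (2.100 − 2.44/2) / 2 = 0.44 in/h.

φ ≈ 0.44 in/h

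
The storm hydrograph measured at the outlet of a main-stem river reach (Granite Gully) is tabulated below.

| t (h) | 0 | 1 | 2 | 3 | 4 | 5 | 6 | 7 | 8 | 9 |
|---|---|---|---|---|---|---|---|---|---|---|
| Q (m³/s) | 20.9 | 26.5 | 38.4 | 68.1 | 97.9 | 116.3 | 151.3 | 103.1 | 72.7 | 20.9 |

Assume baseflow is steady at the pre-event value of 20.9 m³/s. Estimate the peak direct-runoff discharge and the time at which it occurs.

Subtracting baseflow gives direct-runoff ordinates: 0.0, 5.6, 17.5, 47.2, 77.0, 95.4, 130.4, 82.2, 51.8, 0.0 m³/s.
The maximum is 130.4 m³/s, occurring at the reading for t = 6 h.

Q_p = 130.4 m³/s at t = 6 h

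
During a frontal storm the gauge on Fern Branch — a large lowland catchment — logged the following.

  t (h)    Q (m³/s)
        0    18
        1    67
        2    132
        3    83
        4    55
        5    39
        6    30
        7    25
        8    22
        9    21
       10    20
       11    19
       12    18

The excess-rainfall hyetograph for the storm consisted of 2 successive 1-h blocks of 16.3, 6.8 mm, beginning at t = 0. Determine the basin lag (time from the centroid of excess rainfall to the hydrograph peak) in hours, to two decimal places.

t_L ≈ 1.21 h

Centroid of excess rainfall: t_c = Σ P_i·t̄_i / ΣP_i = 0.7944 h (block centres at 0.5, 1.5 h).
Hydrograph peak occurs at t = 2 h, so basin lag t_L = 2 − 0.7944 = 1.21 h.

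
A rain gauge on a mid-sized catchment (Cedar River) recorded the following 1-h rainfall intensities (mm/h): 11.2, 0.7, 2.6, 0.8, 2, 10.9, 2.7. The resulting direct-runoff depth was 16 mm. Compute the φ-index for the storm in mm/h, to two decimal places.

Only the 2 blocks with intensity above φ contribute runoff: 11.2, 10.9 mm/h.
Σ(I−φ)·Δt = d  ⇒  (11.2+10.9 − 2φ)·1 = 16
φ = (22.10 − 16/1) / 2 = 3.05 mm/h.

φ ≈ 3.05 mm/h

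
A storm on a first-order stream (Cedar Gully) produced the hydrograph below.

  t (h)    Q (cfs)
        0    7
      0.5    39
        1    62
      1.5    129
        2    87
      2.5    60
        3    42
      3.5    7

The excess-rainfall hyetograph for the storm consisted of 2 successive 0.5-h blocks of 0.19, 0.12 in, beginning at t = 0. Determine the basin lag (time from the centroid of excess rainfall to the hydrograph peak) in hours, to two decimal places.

t_L ≈ 1.06 h

Centroid of excess rainfall: t_c = Σ P_i·t̄_i / ΣP_i = 0.4435 h (block centres at 0.25, 0.75 h).
Hydrograph peak occurs at t = 1.5 h, so basin lag t_L = 1.5 − 0.4435 = 1.06 h.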